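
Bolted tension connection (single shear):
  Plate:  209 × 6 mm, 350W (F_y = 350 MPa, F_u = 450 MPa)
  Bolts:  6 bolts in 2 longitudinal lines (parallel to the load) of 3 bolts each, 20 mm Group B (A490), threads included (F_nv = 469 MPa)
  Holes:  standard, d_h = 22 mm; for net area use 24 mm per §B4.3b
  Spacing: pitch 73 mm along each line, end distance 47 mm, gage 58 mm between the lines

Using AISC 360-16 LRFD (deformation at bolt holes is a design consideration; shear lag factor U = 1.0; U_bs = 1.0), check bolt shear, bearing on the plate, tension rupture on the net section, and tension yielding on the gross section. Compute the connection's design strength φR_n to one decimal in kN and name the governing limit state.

Bolt shear: A_b = π(20)²/4 = 314.16 mm². φR_n = 0.75 × 469 × 314.16 × 6 × 1 = 663.0 kN.
Bearing (6 mm plate, F_u = 450 MPa): end bolts L_c = 47 − 22/2 = 36, R_n = min(1.2×36×6×450, 2.4×20×6×450) = 116.64 kN/bolt; interior L_c = 73 − 22 = 51, R_n = 129.6 kN/bolt. φR_n = 0.75 × (2×116.64 + 4×129.6) = 563.8 kN.
Tension rupture (net): A_n = (209 − 2×24)×6 = 966 mm² (U = 1.0, A_e = A_n). φR_n = 0.75 × 450 × 966 = 326.0 kN.
Tension yield (gross): A_g = 209×6 = 1254 mm². φR_n = 0.90 × 350 × 1254 = 395.0 kN.
Governing: min(663.0, 563.8, 326.0, 395.0) = 326.0 kN → net-section rupture.

326.0 kN (net-section rupture governs)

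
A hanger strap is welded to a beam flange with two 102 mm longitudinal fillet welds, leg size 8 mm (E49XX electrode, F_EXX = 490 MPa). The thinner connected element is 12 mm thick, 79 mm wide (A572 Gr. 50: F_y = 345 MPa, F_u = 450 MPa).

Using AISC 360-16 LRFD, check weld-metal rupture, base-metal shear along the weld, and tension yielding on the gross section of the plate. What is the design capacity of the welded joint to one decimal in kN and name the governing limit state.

254.4 kN (weld metal governs)

Weld metal: throat = 0.707×8 = 5.656 mm, L = 2×102 = 204 mm. φR_n = 0.75 × 0.6 × 490 × 5.656 × 204 = 254.4 kN.
Base metal shear (12 mm plate): yield φR_n = 1.0×0.6×345×12×204 = 506.7 kN; rupture φR_n = 0.75×0.6×450×12×204 = 495.7 kN; take 495.7 kN (rupture).
Tension yield (gross): A_g = 79×12 = 948 mm². φR_n = 0.90 × 345 × 948 = 294.4 kN.
Governing: min(254.4, 495.7, 294.4) = 254.4 kN → weld metal.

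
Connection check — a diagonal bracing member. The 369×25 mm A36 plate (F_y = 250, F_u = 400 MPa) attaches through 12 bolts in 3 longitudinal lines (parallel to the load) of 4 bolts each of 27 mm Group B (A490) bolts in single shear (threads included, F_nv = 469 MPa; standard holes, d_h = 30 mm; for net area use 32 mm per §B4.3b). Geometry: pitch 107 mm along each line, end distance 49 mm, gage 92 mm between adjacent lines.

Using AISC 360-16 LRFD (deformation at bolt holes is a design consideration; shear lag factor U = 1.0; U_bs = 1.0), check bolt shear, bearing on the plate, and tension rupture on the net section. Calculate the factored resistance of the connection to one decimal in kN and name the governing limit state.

2047.5 kN (net-section rupture governs)

Bolt shear: A_b = π(27)²/4 = 572.56 mm². φR_n = 0.75 × 469 × 572.56 × 12 × 1 = 2416.8 kN.
Bearing (25 mm plate, F_u = 400 MPa): end bolts L_c = 49 − 30/2 = 34, R_n = min(1.2×34×25×400, 2.4×27×25×400) = 408 kN/bolt; interior L_c = 107 − 30 = 77, R_n = 648 kN/bolt. φR_n = 0.75 × (3×408 + 9×648) = 5292.0 kN.
Tension rupture (net): A_n = (369 − 3×32)×25 = 6825 mm² (U = 1.0, A_e = A_n). φR_n = 0.75 × 400 × 6825 = 2047.5 kN.
Governing: min(2416.8, 5292.0, 2047.5) = 2047.5 kN → net-section rupture.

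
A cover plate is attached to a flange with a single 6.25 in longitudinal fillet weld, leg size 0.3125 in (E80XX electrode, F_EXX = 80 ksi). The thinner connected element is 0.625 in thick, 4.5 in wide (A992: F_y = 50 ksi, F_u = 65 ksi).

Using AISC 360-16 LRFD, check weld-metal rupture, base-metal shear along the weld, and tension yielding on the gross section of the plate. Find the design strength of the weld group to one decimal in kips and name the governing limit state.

Weld metal: throat = 0.707×0.3125 = 0.22094 in, L = 6.25 in. φR_n = 0.75 × 0.6 × 80 × 0.22094 × 6.25 = 49.7 kips.
Base metal shear (0.625 in plate): yield φR_n = 1.0×0.6×50×0.625×6.25 = 117.2 kips; rupture φR_n = 0.75×0.6×65×0.625×6.25 = 114.3 kips; take 114.3 kips (rupture).
Tension yield (gross): A_g = 4.5×0.625 = 2.8125 in². φR_n = 0.90 × 50 × 2.8125 = 126.6 kips.
Governing: min(49.7, 114.3, 126.6) = 49.7 kips → weld metal.

49.7 kips (weld metal governs)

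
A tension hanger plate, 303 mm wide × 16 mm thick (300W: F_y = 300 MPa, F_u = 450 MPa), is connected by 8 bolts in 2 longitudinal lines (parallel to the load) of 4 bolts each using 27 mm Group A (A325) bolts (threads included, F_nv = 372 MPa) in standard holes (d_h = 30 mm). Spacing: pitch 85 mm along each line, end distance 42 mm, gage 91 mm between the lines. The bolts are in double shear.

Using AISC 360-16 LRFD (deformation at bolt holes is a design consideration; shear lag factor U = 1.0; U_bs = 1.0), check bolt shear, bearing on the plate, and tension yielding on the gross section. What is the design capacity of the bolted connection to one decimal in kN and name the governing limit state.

Bolt shear: A_b = π(27)²/4 = 572.56 mm². φR_n = 0.75 × 372 × 572.56 × 8 × 2 = 2555.9 kN.
Bearing (16 mm plate, F_u = 450 MPa): end bolts L_c = 42 − 30/2 = 27, R_n = min(1.2×27×16×450, 2.4×27×16×450) = 233.28 kN/bolt; interior L_c = 85 − 30 = 55, R_n = 466.56 kN/bolt. φR_n = 0.75 × (2×233.28 + 6×466.56) = 2449.4 kN.
Tension yield (gross): A_g = 303×16 = 4848 mm². φR_n = 0.90 × 300 × 4848 = 1309.0 kN.
Governing: min(2555.9, 2449.4, 1309.0) = 1309.0 kN → gross-section yield.

1309.0 kN (gross-section yield governs)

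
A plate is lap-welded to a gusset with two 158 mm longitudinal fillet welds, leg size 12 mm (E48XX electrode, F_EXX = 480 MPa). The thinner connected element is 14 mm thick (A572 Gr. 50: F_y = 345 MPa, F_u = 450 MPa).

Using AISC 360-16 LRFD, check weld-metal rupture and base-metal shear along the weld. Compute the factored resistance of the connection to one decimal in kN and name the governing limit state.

Weld metal: throat = 0.707×12 = 8.484 mm, L = 2×158 = 316 mm. φR_n = 0.75 × 0.6 × 480 × 8.484 × 316 = 579.1 kN.
Base metal shear (14 mm plate): yield φR_n = 1.0×0.6×345×14×316 = 915.8 kN; rupture φR_n = 0.75×0.6×450×14×316 = 895.9 kN; take 895.9 kN (rupture).
Governing: min(579.1, 895.9) = 579.1 kN → weld metal.

579.1 kN (weld metal governs)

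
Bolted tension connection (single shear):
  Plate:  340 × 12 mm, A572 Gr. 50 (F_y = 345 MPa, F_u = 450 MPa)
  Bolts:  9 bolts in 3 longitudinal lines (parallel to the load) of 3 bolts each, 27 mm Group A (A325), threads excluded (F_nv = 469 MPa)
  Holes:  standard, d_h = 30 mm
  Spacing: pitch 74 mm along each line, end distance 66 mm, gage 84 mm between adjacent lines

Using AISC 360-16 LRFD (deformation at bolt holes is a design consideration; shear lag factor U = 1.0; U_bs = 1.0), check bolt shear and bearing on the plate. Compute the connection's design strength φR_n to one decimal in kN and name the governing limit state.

1812.6 kN (bolt shear governs)

Bolt shear: A_b = π(27)²/4 = 572.56 mm². φR_n = 0.75 × 469 × 572.56 × 9 × 1 = 1812.6 kN.
Bearing (12 mm plate, F_u = 450 MPa): end bolts L_c = 66 − 30/2 = 51, R_n = min(1.2×51×12×450, 2.4×27×12×450) = 330.48 kN/bolt; interior L_c = 74 − 30 = 44, R_n = 285.12 kN/bolt. φR_n = 0.75 × (3×330.48 + 6×285.12) = 2026.6 kN.
Governing: min(1812.6, 2026.6) = 1812.6 kN → bolt shear.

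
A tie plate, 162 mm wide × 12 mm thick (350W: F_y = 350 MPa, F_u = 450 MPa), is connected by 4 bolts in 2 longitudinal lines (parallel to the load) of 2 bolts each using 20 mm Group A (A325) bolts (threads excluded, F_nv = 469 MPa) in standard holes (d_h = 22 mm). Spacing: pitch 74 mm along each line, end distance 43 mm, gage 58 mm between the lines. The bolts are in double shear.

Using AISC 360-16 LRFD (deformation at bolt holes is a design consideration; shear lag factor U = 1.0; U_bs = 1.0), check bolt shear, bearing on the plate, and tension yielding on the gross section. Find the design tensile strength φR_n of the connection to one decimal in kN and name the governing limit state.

612.4 kN (gross-section yield governs)

Bolt shear: A_b = π(20)²/4 = 314.16 mm². φR_n = 0.75 × 469 × 314.16 × 4 × 2 = 884.0 kN.
Bearing (12 mm plate, F_u = 450 MPa): end bolts L_c = 43 − 22/2 = 32, R_n = min(1.2×32×12×450, 2.4×20×12×450) = 207.36 kN/bolt; interior L_c = 74 − 22 = 52, R_n = 259.2 kN/bolt. φR_n = 0.75 × (2×207.36 + 2×259.2) = 699.8 kN.
Tension yield (gross): A_g = 162×12 = 1944 mm². φR_n = 0.90 × 350 × 1944 = 612.4 kN.
Governing: min(884.0, 699.8, 612.4) = 612.4 kN → gross-section yield.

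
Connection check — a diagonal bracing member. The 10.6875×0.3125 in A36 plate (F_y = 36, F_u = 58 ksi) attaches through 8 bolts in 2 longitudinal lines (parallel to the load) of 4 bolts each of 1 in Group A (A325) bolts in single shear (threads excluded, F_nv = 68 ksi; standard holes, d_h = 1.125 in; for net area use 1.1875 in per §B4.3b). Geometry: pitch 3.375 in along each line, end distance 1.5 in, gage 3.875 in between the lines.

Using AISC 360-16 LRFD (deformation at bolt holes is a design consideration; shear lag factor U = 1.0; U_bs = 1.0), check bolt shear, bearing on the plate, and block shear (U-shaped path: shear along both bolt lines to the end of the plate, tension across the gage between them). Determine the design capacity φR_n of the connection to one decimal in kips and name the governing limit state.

154.2 kips (block shear governs)

Bolt shear: A_b = π(1)²/4 = 0.7854 in². φR_n = 0.75 × 68 × 0.7854 × 8 × 1 = 320.4 kips.
Bearing (0.3125 in plate, F_u = 58 ksi): end bolts L_c = 1.5 − 1.125/2 = 0.9375, R_n = min(1.2×0.9375×0.3125×58, 2.4×1×0.3125×58) = 20.391 kips/bolt; interior L_c = 3.375 − 1.125 = 2.25, R_n = 43.5 kips/bolt. φR_n = 0.75 × (2×20.391 + 6×43.5) = 226.3 kips.
Block shear: shear path 2×[1.5+3×3.375] = 2×11.625 in, A_gv = 7.2656, A_nv = 2×(11.625 − 3.5×1.1875)×0.3125 = 4.668 in²; tension across gage: (3.875 − 1×1.1875)×0.3125 = 0.83984 in². R_n = min(0.6×58×4.668, 0.6×36×7.2656) + 1.0×58×0.83984 = min(162.45, 156.94) + 48.711 = 205.65 kips. φR_n = 0.75 × 205.65 = 154.2 kips.
Governing: min(320.4, 226.3, 154.2) = 154.2 kips → block shear.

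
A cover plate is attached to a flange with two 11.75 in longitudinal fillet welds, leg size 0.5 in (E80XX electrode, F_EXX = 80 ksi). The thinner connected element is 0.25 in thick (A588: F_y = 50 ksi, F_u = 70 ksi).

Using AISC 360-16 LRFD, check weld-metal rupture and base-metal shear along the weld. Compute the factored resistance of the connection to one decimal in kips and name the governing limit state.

Weld metal: throat = 0.707×0.5 = 0.3535 in, L = 2×11.75 = 23.5 in. φR_n = 0.75 × 0.6 × 80 × 0.3535 × 23.5 = 299.1 kips.
Base metal shear (0.25 in plate): yield φR_n = 1.0×0.6×50×0.25×23.5 = 176.3 kips; rupture φR_n = 0.75×0.6×70×0.25×23.5 = 185.1 kips; take 176.3 kips (yield).
Governing: min(299.1, 176.3) = 176.3 kips → base-metal shear.

176.3 kips (base-metal shear governs)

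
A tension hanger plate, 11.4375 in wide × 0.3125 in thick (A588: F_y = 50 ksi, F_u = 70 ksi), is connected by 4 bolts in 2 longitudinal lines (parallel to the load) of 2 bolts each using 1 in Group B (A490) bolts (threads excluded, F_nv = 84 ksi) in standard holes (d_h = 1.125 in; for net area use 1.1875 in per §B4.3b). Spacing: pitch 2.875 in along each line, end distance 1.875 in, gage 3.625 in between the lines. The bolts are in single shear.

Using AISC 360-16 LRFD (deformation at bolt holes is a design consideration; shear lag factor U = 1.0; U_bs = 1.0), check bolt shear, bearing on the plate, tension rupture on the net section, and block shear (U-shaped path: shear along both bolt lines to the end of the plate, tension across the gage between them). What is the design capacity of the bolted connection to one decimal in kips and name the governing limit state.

98.4 kips (block shear governs)

Bolt shear: A_b = π(1)²/4 = 0.7854 in². φR_n = 0.75 × 84 × 0.7854 × 4 × 1 = 197.9 kips.
Bearing (0.3125 in plate, F_u = 70 ksi): end bolts L_c = 1.875 − 1.125/2 = 1.3125, R_n = min(1.2×1.3125×0.3125×70, 2.4×1×0.3125×70) = 34.453 kips/bolt; interior L_c = 2.875 − 1.125 = 1.75, R_n = 45.938 kips/bolt. φR_n = 0.75 × (2×34.453 + 2×45.938) = 120.6 kips.
Tension rupture (net): A_n = (11.4375 − 2×1.1875)×0.3125 = 2.832 in² (U = 1.0, A_e = A_n). φR_n = 0.75 × 70 × 2.832 = 148.7 kips.
Block shear: shear path 2×[1.875+1×2.875] = 2×4.75 in, A_gv = 2.9688, A_nv = 2×(4.75 − 1.5×1.1875)×0.3125 = 1.8555 in²; tension across gage: (3.625 − 1×1.1875)×0.3125 = 0.76172 in². R_n = min(0.6×70×1.8555, 0.6×50×2.9688) + 1.0×70×0.76172 = min(77.931, 89.064) + 53.32 = 131.25 kips. φR_n = 0.75 × 131.25 = 98.4 kips.
Governing: min(197.9, 120.6, 148.7, 98.4) = 98.4 kips → block shear.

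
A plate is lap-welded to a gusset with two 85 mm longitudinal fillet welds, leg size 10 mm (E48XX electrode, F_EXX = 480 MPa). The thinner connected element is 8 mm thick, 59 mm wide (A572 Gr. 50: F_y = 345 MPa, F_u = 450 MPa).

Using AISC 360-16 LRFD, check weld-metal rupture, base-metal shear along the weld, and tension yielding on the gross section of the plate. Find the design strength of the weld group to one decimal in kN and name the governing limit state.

Weld metal: throat = 0.707×10 = 7.07 mm, L = 2×85 = 170 mm. φR_n = 0.75 × 0.6 × 480 × 7.07 × 170 = 259.6 kN.
Base metal shear (8 mm plate): yield φR_n = 1.0×0.6×345×8×170 = 281.5 kN; rupture φR_n = 0.75×0.6×450×8×170 = 275.4 kN; take 275.4 kN (rupture).
Tension yield (gross): A_g = 59×8 = 472 mm². φR_n = 0.90 × 345 × 472 = 146.6 kN.
Governing: min(259.6, 275.4, 146.6) = 146.6 kN → gross-section yield.

146.6 kN (gross-section yield governs)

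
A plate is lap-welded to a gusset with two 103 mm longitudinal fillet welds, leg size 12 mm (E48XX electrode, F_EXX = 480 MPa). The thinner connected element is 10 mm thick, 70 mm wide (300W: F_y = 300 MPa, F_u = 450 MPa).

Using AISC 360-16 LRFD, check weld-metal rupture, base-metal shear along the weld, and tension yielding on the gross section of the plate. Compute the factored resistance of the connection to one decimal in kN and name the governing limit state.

Weld metal: throat = 0.707×12 = 8.484 mm, L = 2×103 = 206 mm. φR_n = 0.75 × 0.6 × 480 × 8.484 × 206 = 377.5 kN.
Base metal shear (10 mm plate): yield φR_n = 1.0×0.6×300×10×206 = 370.8 kN; rupture φR_n = 0.75×0.6×450×10×206 = 417.2 kN; take 370.8 kN (yield).
Tension yield (gross): A_g = 70×10 = 700 mm². φR_n = 0.90 × 300 × 700 = 189.0 kN.
Governing: min(377.5, 370.8, 189.0) = 189.0 kN → gross-section yield.

189.0 kN (gross-section yield governs)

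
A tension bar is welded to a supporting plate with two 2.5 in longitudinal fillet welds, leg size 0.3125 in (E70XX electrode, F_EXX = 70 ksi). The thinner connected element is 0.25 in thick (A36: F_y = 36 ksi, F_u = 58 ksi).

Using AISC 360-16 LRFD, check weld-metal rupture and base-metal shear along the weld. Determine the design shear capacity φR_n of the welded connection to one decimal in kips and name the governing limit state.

Weld metal: throat = 0.707×0.3125 = 0.22094 in, L = 2×2.5 = 5 in. φR_n = 0.75 × 0.6 × 70 × 0.22094 × 5 = 34.8 kips.
Base metal shear (0.25 in plate): yield φR_n = 1.0×0.6×36×0.25×5 = 27.0 kips; rupture φR_n = 0.75×0.6×58×0.25×5 = 32.6 kips; take 27.0 kips (yield).
Governing: min(34.8, 27.0) = 27.0 kips → base-metal shear.

27.0 kips (base-metal shear governs)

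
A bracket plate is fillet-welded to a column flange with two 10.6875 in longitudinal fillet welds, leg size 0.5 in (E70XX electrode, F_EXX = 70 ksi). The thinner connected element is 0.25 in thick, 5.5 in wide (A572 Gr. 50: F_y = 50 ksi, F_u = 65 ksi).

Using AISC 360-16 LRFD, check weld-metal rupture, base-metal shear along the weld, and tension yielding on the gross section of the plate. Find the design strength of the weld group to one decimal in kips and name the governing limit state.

Weld metal: throat = 0.707×0.5 = 0.3535 in, L = 2×10.6875 = 21.375 in. φR_n = 0.75 × 0.6 × 70 × 0.3535 × 21.375 = 238.0 kips.
Base metal shear (0.25 in plate): yield φR_n = 1.0×0.6×50×0.25×21.375 = 160.3 kips; rupture φR_n = 0.75×0.6×65×0.25×21.375 = 156.3 kips; take 156.3 kips (rupture).
Tension yield (gross): A_g = 5.5×0.25 = 1.375 in². φR_n = 0.90 × 50 × 1.375 = 61.9 kips.
Governing: min(238.0, 156.3, 61.9) = 61.9 kips → gross-section yield.

61.9 kips (gross-section yield governs)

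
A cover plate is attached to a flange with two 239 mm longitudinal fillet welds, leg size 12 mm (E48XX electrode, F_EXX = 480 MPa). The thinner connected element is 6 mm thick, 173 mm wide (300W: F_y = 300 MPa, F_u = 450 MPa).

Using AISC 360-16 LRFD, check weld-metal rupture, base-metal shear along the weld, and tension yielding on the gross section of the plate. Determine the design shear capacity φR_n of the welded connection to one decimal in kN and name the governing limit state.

280.3 kN (gross-section yield governs)

Weld metal: throat = 0.707×12 = 8.484 mm, L = 2×239 = 478 mm. φR_n = 0.75 × 0.6 × 480 × 8.484 × 478 = 876.0 kN.
Base metal shear (6 mm plate): yield φR_n = 1.0×0.6×300×6×478 = 516.2 kN; rupture φR_n = 0.75×0.6×450×6×478 = 580.8 kN; take 516.2 kN (yield).
Tension yield (gross): A_g = 173×6 = 1038 mm². φR_n = 0.90 × 300 × 1038 = 280.3 kN.
Governing: min(876.0, 516.2, 280.3) = 280.3 kN → gross-section yield.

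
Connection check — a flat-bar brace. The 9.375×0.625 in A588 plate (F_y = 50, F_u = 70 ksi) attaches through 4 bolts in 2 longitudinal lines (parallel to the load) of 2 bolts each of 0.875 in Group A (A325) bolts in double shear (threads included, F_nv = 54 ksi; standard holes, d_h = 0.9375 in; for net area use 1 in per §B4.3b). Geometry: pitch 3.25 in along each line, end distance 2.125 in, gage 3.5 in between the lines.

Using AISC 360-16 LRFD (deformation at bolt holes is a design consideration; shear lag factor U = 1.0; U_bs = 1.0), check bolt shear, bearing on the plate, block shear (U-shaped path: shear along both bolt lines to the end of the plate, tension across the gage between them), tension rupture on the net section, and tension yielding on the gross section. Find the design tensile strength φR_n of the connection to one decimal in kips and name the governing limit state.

194.8 kips (bolt shear governs)

Bolt shear: A_b = π(0.875)²/4 = 0.60132 in². φR_n = 0.75 × 54 × 0.60132 × 4 × 2 = 194.8 kips.
Bearing (0.625 in plate, F_u = 70 ksi): end bolts L_c = 2.125 − 0.9375/2 = 1.65625, R_n = min(1.2×1.65625×0.625×70, 2.4×0.875×0.625×70) = 86.953 kips/bolt; interior L_c = 3.25 − 0.9375 = 2.3125, R_n = 91.875 kips/bolt. φR_n = 0.75 × (2×86.953 + 2×91.875) = 268.2 kips.
Block shear: shear path 2×[2.125+1×3.25] = 2×5.375 in, A_gv = 6.7188, A_nv = 2×(5.375 − 1.5×1)×0.625 = 4.8438 in²; tension across gage: (3.5 − 1×1)×0.625 = 1.5625 in². R_n = min(0.6×70×4.8438, 0.6×50×6.7188) + 1.0×70×1.5625 = min(203.44, 201.56) + 109.38 = 310.94 kips. φR_n = 0.75 × 310.94 = 233.2 kips.
Tension rupture (net): A_n = (9.375 − 2×1)×0.625 = 4.6094 in² (U = 1.0, A_e = A_n). φR_n = 0.75 × 70 × 4.6094 = 242.0 kips.
Tension yield (gross): A_g = 9.375×0.625 = 5.8594 in². φR_n = 0.90 × 50 × 5.8594 = 263.7 kips.
Governing: min(194.8, 268.2, 233.2, 242.0, 263.7) = 194.8 kips → bolt shear.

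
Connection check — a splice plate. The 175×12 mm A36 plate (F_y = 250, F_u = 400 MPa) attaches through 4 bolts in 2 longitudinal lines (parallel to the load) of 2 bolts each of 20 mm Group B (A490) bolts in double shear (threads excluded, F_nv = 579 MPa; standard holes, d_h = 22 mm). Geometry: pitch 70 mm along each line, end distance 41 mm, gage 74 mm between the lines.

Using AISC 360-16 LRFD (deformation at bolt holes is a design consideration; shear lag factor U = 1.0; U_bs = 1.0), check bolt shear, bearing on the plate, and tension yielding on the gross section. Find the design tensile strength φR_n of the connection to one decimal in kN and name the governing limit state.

472.5 kN (gross-section yield governs)

Bolt shear: A_b = π(20)²/4 = 314.16 mm². φR_n = 0.75 × 579 × 314.16 × 4 × 2 = 1091.4 kN.
Bearing (12 mm plate, F_u = 400 MPa): end bolts L_c = 41 − 22/2 = 30, R_n = min(1.2×30×12×400, 2.4×20×12×400) = 172.8 kN/bolt; interior L_c = 70 − 22 = 48, R_n = 230.4 kN/bolt. φR_n = 0.75 × (2×172.8 + 2×230.4) = 604.8 kN.
Tension yield (gross): A_g = 175×12 = 2100 mm². φR_n = 0.90 × 250 × 2100 = 472.5 kN.
Governing: min(1091.4, 604.8, 472.5) = 472.5 kN → gross-section yield.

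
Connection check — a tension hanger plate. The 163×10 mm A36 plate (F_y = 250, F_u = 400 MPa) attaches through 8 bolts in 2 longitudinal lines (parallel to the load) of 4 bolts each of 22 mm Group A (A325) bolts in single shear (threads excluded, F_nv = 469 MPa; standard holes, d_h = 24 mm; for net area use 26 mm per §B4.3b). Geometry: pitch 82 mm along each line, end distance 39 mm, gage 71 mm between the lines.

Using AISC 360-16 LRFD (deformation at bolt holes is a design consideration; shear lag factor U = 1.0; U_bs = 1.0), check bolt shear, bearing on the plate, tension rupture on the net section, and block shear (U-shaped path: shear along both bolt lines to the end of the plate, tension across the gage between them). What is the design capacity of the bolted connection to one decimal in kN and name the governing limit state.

Bolt shear: A_b = π(22)²/4 = 380.13 mm². φR_n = 0.75 × 469 × 380.13 × 8 × 1 = 1069.7 kN.
Bearing (10 mm plate, F_u = 400 MPa): end bolts L_c = 39 − 24/2 = 27, R_n = min(1.2×27×10×400, 2.4×22×10×400) = 129.6 kN/bolt; interior L_c = 82 − 24 = 58, R_n = 211.2 kN/bolt. φR_n = 0.75 × (2×129.6 + 6×211.2) = 1144.8 kN.
Tension rupture (net): A_n = (163 − 2×26)×10 = 1110 mm² (U = 1.0, A_e = A_n). φR_n = 0.75 × 400 × 1110 = 333.0 kN.
Block shear: shear path 2×[39+3×82] = 2×285 mm, A_gv = 5700, A_nv = 2×(285 − 3.5×26)×10 = 3880 mm²; tension across gage: (71 − 1×26)×10 = 450 mm². R_n = min(0.6×400×3880, 0.6×250×5700) + 1.0×400×450 = min(931.2, 855) + 180 = 1035 kN. φR_n = 0.75 × 1035 = 776.3 kN.
Governing: min(1069.7, 1144.8, 333.0, 776.3) = 333.0 kN → net-section rupture.

333.0 kN (net-section rupture governs)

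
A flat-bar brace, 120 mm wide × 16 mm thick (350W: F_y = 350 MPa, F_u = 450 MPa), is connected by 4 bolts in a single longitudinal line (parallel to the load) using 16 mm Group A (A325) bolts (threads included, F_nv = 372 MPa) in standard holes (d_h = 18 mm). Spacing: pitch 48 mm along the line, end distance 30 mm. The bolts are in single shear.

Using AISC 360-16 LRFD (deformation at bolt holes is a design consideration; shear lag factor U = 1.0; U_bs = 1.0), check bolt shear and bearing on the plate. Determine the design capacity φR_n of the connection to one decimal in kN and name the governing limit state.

Bolt shear: A_b = π(16)²/4 = 201.06 mm². φR_n = 0.75 × 372 × 201.06 × 4 × 1 = 224.4 kN.
Bearing (16 mm plate, F_u = 450 MPa): end bolts L_c = 30 − 18/2 = 21, R_n = min(1.2×21×16×450, 2.4×16×16×450) = 181.44 kN/bolt; interior L_c = 48 − 18 = 30, R_n = 259.2 kN/bolt. φR_n = 0.75 × (1×181.44 + 3×259.2) = 719.3 kN.
Governing: min(224.4, 719.3) = 224.4 kN → bolt shear.

224.4 kN (bolt shear governs)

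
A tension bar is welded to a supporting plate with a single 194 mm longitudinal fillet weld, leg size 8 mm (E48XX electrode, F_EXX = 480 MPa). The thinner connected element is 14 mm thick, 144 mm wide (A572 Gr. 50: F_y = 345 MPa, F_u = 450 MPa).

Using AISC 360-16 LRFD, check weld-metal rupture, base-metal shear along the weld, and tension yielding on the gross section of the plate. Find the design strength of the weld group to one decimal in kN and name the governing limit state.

237.0 kN (weld metal governs)

Weld metal: throat = 0.707×8 = 5.656 mm, L = 194 mm. φR_n = 0.75 × 0.6 × 480 × 5.656 × 194 = 237.0 kN.
Base metal shear (14 mm plate): yield φR_n = 1.0×0.6×345×14×194 = 562.2 kN; rupture φR_n = 0.75×0.6×450×14×194 = 550.0 kN; take 550.0 kN (rupture).
Tension yield (gross): A_g = 144×14 = 2016 mm². φR_n = 0.90 × 345 × 2016 = 626.0 kN.
Governing: min(237.0, 550.0, 626.0) = 237.0 kN → weld metal.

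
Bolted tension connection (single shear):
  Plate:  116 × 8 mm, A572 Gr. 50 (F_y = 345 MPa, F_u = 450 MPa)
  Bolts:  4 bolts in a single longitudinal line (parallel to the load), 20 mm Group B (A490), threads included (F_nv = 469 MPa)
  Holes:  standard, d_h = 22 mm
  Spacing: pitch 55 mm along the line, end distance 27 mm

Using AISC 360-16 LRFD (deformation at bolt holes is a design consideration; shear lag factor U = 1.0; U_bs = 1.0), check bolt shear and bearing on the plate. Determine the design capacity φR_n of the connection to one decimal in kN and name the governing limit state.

372.6 kN (bearing governs)

Bolt shear: A_b = π(20)²/4 = 314.16 mm². φR_n = 0.75 × 469 × 314.16 × 4 × 1 = 442.0 kN.
Bearing (8 mm plate, F_u = 450 MPa): end bolts L_c = 27 − 22/2 = 16, R_n = min(1.2×16×8×450, 2.4×20×8×450) = 69.12 kN/bolt; interior L_c = 55 − 22 = 33, R_n = 142.56 kN/bolt. φR_n = 0.75 × (1×69.12 + 3×142.56) = 372.6 kN.
Governing: min(442.0, 372.6) = 372.6 kN → bearing.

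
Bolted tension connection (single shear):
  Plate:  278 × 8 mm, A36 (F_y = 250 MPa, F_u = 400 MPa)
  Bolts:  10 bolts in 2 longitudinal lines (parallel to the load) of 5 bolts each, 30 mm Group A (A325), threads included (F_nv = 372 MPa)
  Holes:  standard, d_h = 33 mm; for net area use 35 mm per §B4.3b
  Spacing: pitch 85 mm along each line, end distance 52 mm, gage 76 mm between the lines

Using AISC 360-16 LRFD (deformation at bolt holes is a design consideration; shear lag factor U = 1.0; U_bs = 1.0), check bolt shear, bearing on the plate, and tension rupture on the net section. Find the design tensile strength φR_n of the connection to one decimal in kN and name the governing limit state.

499.2 kN (net-section rupture governs)

Bolt shear: A_b = π(30)²/4 = 706.86 mm². φR_n = 0.75 × 372 × 706.86 × 10 × 1 = 1972.1 kN.
Bearing (8 mm plate, F_u = 400 MPa): end bolts L_c = 52 − 33/2 = 35.5, R_n = min(1.2×35.5×8×400, 2.4×30×8×400) = 136.32 kN/bolt; interior L_c = 85 − 33 = 52, R_n = 199.68 kN/bolt. φR_n = 0.75 × (2×136.32 + 8×199.68) = 1402.6 kN.
Tension rupture (net): A_n = (278 − 2×35)×8 = 1664 mm² (U = 1.0, A_e = A_n). φR_n = 0.75 × 400 × 1664 = 499.2 kN.
Governing: min(1972.1, 1402.6, 499.2) = 499.2 kN → net-section rupture.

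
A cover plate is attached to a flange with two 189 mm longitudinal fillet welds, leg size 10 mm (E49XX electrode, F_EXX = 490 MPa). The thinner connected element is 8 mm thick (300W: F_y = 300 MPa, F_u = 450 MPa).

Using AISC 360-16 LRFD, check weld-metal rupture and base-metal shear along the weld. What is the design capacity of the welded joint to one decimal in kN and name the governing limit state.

544.3 kN (base-metal shear governs)

Weld metal: throat = 0.707×10 = 7.07 mm, L = 2×189 = 378 mm. φR_n = 0.75 × 0.6 × 490 × 7.07 × 378 = 589.3 kN.
Base metal shear (8 mm plate): yield φR_n = 1.0×0.6×300×8×378 = 544.3 kN; rupture φR_n = 0.75×0.6×450×8×378 = 612.4 kN; take 544.3 kN (yield).
Governing: min(589.3, 544.3) = 544.3 kN → base-metal shear.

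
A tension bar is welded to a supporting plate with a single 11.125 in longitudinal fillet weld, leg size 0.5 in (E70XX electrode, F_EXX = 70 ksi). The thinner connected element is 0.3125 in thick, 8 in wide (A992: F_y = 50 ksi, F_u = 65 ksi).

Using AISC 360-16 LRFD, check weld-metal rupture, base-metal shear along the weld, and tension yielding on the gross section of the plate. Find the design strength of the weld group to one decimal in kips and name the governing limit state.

101.7 kips (base-metal shear governs)

Weld metal: throat = 0.707×0.5 = 0.3535 in, L = 11.125 in. φR_n = 0.75 × 0.6 × 70 × 0.3535 × 11.125 = 123.9 kips.
Base metal shear (0.3125 in plate): yield φR_n = 1.0×0.6×50×0.3125×11.125 = 104.3 kips; rupture φR_n = 0.75×0.6×65×0.3125×11.125 = 101.7 kips; take 101.7 kips (rupture).
Tension yield (gross): A_g = 8×0.3125 = 2.5 in². φR_n = 0.90 × 50 × 2.5 = 112.5 kips.
Governing: min(123.9, 101.7, 112.5) = 101.7 kips → base-metal shear.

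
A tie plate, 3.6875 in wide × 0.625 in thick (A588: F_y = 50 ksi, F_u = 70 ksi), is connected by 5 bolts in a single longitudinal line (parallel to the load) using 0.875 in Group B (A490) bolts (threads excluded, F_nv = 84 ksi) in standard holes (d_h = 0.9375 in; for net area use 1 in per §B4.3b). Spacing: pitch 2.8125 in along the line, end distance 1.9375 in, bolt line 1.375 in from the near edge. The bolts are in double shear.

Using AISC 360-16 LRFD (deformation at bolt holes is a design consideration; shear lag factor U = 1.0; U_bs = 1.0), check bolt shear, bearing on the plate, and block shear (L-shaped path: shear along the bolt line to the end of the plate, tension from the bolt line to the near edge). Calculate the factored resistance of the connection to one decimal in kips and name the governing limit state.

Bolt shear: A_b = π(0.875)²/4 = 0.60132 in². φR_n = 0.75 × 84 × 0.60132 × 5 × 2 = 378.8 kips.
Bearing (0.625 in plate, F_u = 70 ksi): end bolts L_c = 1.9375 − 0.9375/2 = 1.46875, R_n = min(1.2×1.46875×0.625×70, 2.4×0.875×0.625×70) = 77.109 kips/bolt; interior L_c = 2.8125 − 0.9375 = 1.875, R_n = 91.875 kips/bolt. φR_n = 0.75 × (1×77.109 + 4×91.875) = 333.5 kips.
Block shear: shear path 1×[1.9375+4×2.8125] = 1×13.1875 in, A_gv = 8.2422, A_nv = 1×(13.1875 − 4.5×1)×0.625 = 5.4297 in²; tension to near edge: (1.375 − 0.5×1)×0.625 = 0.54688 in². R_n = min(0.6×70×5.4297, 0.6×50×8.2422) + 1.0×70×0.54688 = min(228.05, 247.27) + 38.282 = 266.33 kips. φR_n = 0.75 × 266.33 = 199.7 kips.
Governing: min(378.8, 333.5, 199.7) = 199.7 kips → block shear.

199.7 kips (block shear governs)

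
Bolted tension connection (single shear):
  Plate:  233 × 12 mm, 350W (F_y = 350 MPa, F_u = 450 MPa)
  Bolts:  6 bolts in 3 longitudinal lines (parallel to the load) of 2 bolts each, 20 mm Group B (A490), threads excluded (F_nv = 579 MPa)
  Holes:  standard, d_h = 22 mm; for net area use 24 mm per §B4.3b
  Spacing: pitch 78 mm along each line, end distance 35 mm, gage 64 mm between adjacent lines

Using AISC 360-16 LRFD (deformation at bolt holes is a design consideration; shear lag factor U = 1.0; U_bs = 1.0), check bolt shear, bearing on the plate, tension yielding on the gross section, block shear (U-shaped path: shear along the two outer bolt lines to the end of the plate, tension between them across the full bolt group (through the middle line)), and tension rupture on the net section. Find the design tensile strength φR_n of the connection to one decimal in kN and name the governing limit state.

652.1 kN (net-section rupture governs)

Bolt shear: A_b = π(20)²/4 = 314.16 mm². φR_n = 0.75 × 579 × 314.16 × 6 × 1 = 818.5 kN.
Bearing (12 mm plate, F_u = 450 MPa): end bolts L_c = 35 − 22/2 = 24, R_n = min(1.2×24×12×450, 2.4×20×12×450) = 155.52 kN/bolt; interior L_c = 78 − 22 = 56, R_n = 259.2 kN/bolt. φR_n = 0.75 × (3×155.52 + 3×259.2) = 933.1 kN.
Tension yield (gross): A_g = 233×12 = 2796 mm². φR_n = 0.90 × 350 × 2796 = 880.7 kN.
Block shear: shear path 2×[35+1×78] = 2×113 mm, A_gv = 2712, A_nv = 2×(113 − 1.5×24)×12 = 1848 mm²; tension across gage: (128 − 2×24)×12 = 960 mm². R_n = min(0.6×450×1848, 0.6×350×2712) + 1.0×450×960 = min(498.96, 569.52) + 432 = 930.96 kN. φR_n = 0.75 × 930.96 = 698.2 kN.
Tension rupture (net): A_n = (233 − 3×24)×12 = 1932 mm² (U = 1.0, A_e = A_n). φR_n = 0.75 × 450 × 1932 = 652.1 kN.
Governing: min(818.5, 933.1, 880.7, 698.2, 652.1) = 652.1 kN → net-section rupture.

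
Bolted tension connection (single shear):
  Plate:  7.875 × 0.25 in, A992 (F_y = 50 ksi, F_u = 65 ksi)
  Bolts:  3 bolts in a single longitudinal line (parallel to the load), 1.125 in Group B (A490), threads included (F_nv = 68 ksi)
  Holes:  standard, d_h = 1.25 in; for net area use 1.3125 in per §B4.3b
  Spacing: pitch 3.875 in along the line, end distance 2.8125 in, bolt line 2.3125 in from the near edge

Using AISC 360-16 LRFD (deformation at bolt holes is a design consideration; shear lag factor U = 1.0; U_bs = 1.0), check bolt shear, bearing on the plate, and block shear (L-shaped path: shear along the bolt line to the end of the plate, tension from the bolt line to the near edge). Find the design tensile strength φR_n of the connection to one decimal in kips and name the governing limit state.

Bolt shear: A_b = π(1.125)²/4 = 0.99402 in². φR_n = 0.75 × 68 × 0.99402 × 3 × 1 = 152.1 kips.
Bearing (0.25 in plate, F_u = 65 ksi): end bolts L_c = 2.8125 − 1.25/2 = 2.1875, R_n = min(1.2×2.1875×0.25×65, 2.4×1.125×0.25×65) = 42.656 kips/bolt; interior L_c = 3.875 − 1.25 = 2.625, R_n = 43.875 kips/bolt. φR_n = 0.75 × (1×42.656 + 2×43.875) = 97.8 kips.
Block shear: shear path 1×[2.8125+2×3.875] = 1×10.5625 in, A_gv = 2.6406, A_nv = 1×(10.5625 − 2.5×1.3125)×0.25 = 1.8203 in²; tension to near edge: (2.3125 − 0.5×1.3125)×0.25 = 0.41406 in². R_n = min(0.6×65×1.8203, 0.6×50×2.6406) + 1.0×65×0.41406 = min(70.992, 79.218) + 26.914 = 97.906 kips. φR_n = 0.75 × 97.906 = 73.4 kips.
Governing: min(152.1, 97.8, 73.4) = 73.4 kips → block shear.

73.4 kips (block shear governs)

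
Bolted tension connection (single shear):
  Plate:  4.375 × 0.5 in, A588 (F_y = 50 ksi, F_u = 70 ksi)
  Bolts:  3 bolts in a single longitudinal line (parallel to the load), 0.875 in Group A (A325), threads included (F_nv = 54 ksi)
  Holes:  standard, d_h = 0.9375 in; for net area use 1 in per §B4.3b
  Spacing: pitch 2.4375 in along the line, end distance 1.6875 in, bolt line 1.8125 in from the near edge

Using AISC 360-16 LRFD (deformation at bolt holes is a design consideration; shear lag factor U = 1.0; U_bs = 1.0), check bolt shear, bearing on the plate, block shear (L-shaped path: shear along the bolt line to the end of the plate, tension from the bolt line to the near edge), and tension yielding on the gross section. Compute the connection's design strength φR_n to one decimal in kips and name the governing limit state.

Bolt shear: A_b = π(0.875)²/4 = 0.60132 in². φR_n = 0.75 × 54 × 0.60132 × 3 × 1 = 73.1 kips.
Bearing (0.5 in plate, F_u = 70 ksi): end bolts L_c = 1.6875 − 0.9375/2 = 1.21875, R_n = min(1.2×1.21875×0.5×70, 2.4×0.875×0.5×70) = 51.188 kips/bolt; interior L_c = 2.4375 − 0.9375 = 1.5, R_n = 63 kips/bolt. φR_n = 0.75 × (1×51.188 + 2×63) = 132.9 kips.
Block shear: shear path 1×[1.6875+2×2.4375] = 1×6.5625 in, A_gv = 3.2813, A_nv = 1×(6.5625 − 2.5×1)×0.5 = 2.0313 in²; tension to near edge: (1.8125 − 0.5×1)×0.5 = 0.65625 in². R_n = min(0.6×70×2.0313, 0.6×50×3.2813) + 1.0×70×0.65625 = min(85.315, 98.439) + 45.938 = 131.25 kips. φR_n = 0.75 × 131.25 = 98.4 kips.
Tension yield (gross): A_g = 4.375×0.5 = 2.1875 in². φR_n = 0.90 × 50 × 2.1875 = 98.4 kips.
Governing: min(73.1, 132.9, 98.4, 98.4) = 73.1 kips → bolt shear.

73.1 kips (bolt shear governs)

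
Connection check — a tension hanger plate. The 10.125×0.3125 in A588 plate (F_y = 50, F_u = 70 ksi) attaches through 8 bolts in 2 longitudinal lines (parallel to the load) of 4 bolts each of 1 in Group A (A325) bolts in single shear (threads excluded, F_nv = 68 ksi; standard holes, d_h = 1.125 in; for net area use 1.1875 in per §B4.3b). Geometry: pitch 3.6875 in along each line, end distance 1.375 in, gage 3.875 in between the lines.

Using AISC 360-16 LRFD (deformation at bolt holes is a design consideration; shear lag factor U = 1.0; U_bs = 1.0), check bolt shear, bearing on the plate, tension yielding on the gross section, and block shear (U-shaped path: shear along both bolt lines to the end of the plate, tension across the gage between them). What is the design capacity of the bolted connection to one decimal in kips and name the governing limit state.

142.4 kips (gross-section yield governs)

Bolt shear: A_b = π(1)²/4 = 0.7854 in². φR_n = 0.75 × 68 × 0.7854 × 8 × 1 = 320.4 kips.
Bearing (0.3125 in plate, F_u = 70 ksi): end bolts L_c = 1.375 − 1.125/2 = 0.8125, R_n = min(1.2×0.8125×0.3125×70, 2.4×1×0.3125×70) = 21.328 kips/bolt; interior L_c = 3.6875 − 1.125 = 2.5625, R_n = 52.5 kips/bolt. φR_n = 0.75 × (2×21.328 + 6×52.5) = 268.2 kips.
Tension yield (gross): A_g = 10.125×0.3125 = 3.1641 in². φR_n = 0.90 × 50 × 3.1641 = 142.4 kips.
Block shear: shear path 2×[1.375+3×3.6875] = 2×12.4375 in, A_gv = 7.7734, A_nv = 2×(12.4375 − 3.5×1.1875)×0.3125 = 5.1758 in²; tension across gage: (3.875 − 1×1.1875)×0.3125 = 0.83984 in². R_n = min(0.6×70×5.1758, 0.6×50×7.7734) + 1.0×70×0.83984 = min(217.38, 233.2) + 58.789 = 276.17 kips. φR_n = 0.75 × 276.17 = 207.1 kips.
Governing: min(320.4, 268.2, 142.4, 207.1) = 142.4 kips → gross-section yield.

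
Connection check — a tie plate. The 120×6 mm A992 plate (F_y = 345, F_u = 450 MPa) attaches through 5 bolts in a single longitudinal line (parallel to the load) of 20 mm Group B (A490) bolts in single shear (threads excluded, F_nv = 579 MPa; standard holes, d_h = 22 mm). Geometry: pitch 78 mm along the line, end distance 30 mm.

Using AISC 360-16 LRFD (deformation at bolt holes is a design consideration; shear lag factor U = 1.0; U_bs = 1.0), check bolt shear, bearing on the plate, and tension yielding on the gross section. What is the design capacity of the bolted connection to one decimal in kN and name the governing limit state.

223.6 kN (gross-section yield governs)

Bolt shear: A_b = π(20)²/4 = 314.16 mm². φR_n = 0.75 × 579 × 314.16 × 5 × 1 = 682.1 kN.
Bearing (6 mm plate, F_u = 450 MPa): end bolts L_c = 30 − 22/2 = 19, R_n = min(1.2×19×6×450, 2.4×20×6×450) = 61.56 kN/bolt; interior L_c = 78 − 22 = 56, R_n = 129.6 kN/bolt. φR_n = 0.75 × (1×61.56 + 4×129.6) = 435.0 kN.
Tension yield (gross): A_g = 120×6 = 720 mm². φR_n = 0.90 × 345 × 720 = 223.6 kN.
Governing: min(682.1, 435.0, 223.6) = 223.6 kN → gross-section yield.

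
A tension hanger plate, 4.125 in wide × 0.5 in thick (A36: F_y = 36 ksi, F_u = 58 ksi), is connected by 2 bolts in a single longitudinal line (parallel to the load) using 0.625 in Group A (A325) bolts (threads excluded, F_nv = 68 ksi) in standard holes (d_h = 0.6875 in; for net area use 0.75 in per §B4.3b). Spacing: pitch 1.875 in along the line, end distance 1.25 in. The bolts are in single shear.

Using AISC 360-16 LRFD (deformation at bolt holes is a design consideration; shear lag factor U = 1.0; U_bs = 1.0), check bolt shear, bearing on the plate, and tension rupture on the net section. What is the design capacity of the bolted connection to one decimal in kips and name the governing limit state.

31.3 kips (bolt shear governs)

Bolt shear: A_b = π(0.625)²/4 = 0.3068 in². φR_n = 0.75 × 68 × 0.3068 × 2 × 1 = 31.3 kips.
Bearing (0.5 in plate, F_u = 58 ksi): end bolts L_c = 1.25 − 0.6875/2 = 0.90625, R_n = min(1.2×0.90625×0.5×58, 2.4×0.625×0.5×58) = 31.538 kips/bolt; interior L_c = 1.875 − 0.6875 = 1.1875, R_n = 41.325 kips/bolt. φR_n = 0.75 × (1×31.538 + 1×41.325) = 54.6 kips.
Tension rupture (net): A_n = (4.125 − 1×0.75)×0.5 = 1.6875 in² (U = 1.0, A_e = A_n). φR_n = 0.75 × 58 × 1.6875 = 73.4 kips.
Governing: min(31.3, 54.6, 73.4) = 31.3 kips → bolt shear.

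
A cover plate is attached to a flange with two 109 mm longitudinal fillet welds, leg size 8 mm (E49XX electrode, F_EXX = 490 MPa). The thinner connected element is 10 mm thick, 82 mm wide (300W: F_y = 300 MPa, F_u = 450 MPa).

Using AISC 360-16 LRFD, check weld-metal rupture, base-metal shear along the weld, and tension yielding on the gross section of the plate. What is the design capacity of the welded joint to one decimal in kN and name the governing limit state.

Weld metal: throat = 0.707×8 = 5.656 mm, L = 2×109 = 218 mm. φR_n = 0.75 × 0.6 × 490 × 5.656 × 218 = 271.9 kN.
Base metal shear (10 mm plate): yield φR_n = 1.0×0.6×300×10×218 = 392.4 kN; rupture φR_n = 0.75×0.6×450×10×218 = 441.5 kN; take 392.4 kN (yield).
Tension yield (gross): A_g = 82×10 = 820 mm². φR_n = 0.90 × 300 × 820 = 221.4 kN.
Governing: min(271.9, 392.4, 221.4) = 221.4 kN → gross-section yield.

221.4 kN (gross-section yield governs)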